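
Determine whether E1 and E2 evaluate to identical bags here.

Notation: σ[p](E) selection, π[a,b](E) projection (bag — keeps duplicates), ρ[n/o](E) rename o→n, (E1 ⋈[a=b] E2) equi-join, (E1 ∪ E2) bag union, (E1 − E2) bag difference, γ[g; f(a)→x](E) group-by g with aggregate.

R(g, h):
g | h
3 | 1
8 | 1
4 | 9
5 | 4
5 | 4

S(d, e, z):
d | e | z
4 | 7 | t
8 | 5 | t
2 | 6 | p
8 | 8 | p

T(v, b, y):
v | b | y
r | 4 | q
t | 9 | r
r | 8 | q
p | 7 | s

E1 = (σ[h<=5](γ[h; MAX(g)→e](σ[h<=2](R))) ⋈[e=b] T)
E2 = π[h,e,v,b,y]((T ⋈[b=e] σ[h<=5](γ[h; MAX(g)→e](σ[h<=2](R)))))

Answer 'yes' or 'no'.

E1 subexpression sizes:
  R → 5
  σ[h<=2](R) → 2
  γ[h; MAX(g)→e](σ[h<=2](R)) → 1
  σ[h<=5](γ[h; MAX(g)→e](σ[h<=2](R))) → 1
  T → 4
  (σ[h<=5](γ[h; MAX(g)→e](σ[h<=2](R))) ⋈[e=b] T) → 1
E2 subexpression sizes:
  T → 4
  R → 5
  σ[h<=2](R) → 2
  γ[h; MAX(g)→e](σ[h<=2](R)) → 1
  σ[h<=5](γ[h; MAX(g)→e](σ[h<=2](R))) → 1
  (T ⋈[b=e] σ[h<=5](γ[h; MAX(g)→e](σ[h<=2](R)))) → 1
  π[h,e,v,b,y]((T ⋈[b=e] σ[h<=5](γ[h; MAX(g)→e](σ[h<=2](R))))) → 1

E1 and E2 produce the same multiset:
h | e | v | b | y
1 | 8 | r | 8 | q

yes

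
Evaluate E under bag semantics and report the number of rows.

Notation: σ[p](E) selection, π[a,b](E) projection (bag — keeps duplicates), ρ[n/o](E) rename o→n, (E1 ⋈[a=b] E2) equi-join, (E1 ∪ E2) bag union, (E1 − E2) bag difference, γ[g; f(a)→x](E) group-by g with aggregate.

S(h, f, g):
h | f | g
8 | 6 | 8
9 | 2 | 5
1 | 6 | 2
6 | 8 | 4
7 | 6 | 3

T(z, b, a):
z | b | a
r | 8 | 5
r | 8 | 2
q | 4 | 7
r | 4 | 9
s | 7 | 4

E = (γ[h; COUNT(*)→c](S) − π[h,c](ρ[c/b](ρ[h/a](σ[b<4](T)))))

Stepwise |·|:
  S → 5
  γ[h; COUNT(*)→c](S) → 5
  T → 5
  σ[b<4](T) → 0
  ρ[h/a](σ[b<4](T)) → 0
  ρ[c/b](ρ[h/a](σ[b<4](T))) → 0
  π[h,c](ρ[c/b](ρ[h/a](σ[b<4](T)))) → 0
  (γ[h; COUNT(*)→c](S) − π[h,c](ρ[c/b](ρ[h/a](σ[b<4](T))))) → 5

|E| = 5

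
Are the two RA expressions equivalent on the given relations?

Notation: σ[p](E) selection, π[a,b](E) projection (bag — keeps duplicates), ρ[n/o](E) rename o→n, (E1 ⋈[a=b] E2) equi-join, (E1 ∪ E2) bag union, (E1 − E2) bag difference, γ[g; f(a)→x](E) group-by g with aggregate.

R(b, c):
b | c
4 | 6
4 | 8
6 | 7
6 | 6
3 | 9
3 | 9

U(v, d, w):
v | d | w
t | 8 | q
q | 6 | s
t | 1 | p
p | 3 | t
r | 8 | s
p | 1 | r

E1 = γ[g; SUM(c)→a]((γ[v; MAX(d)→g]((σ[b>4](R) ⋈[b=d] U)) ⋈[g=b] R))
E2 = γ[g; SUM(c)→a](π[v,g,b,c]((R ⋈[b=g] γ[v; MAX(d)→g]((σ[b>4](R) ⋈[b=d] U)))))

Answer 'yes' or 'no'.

E1 stepwise |·|:
  R → 6
  σ[b>4](R) → 2
  U → 6
  (σ[b>4](R) ⋈[b=d] U) → 2
  γ[v; MAX(d)→g]((σ[b>4](R) ⋈[b=d] U)) → 1
  R → 6
  (γ[v; MAX(d)→g]((σ[b>4](R) ⋈[b=d] U)) ⋈[g=b] R) → 2
  γ[g; SUM(c)→a]((γ[v; MAX(d)→g]((σ[b>4](R) ⋈[b=d] U)) ⋈[g=b] R)) → 1
E2 stepwise |·|:
  R → 6
  R → 6
  σ[b>4](R) → 2
  U → 6
  (σ[b>4](R) ⋈[b=d] U) → 2
  γ[v; MAX(d)→g]((σ[b>4](R) ⋈[b=d] U)) → 1
  (R ⋈[b=g] γ[v; MAX(d)→g]((σ[b>4](R) ⋈[b=d] U))) → 2
  π[v,g,b,c]((R ⋈[b=g] γ[v; MAX(d)→g]((σ[b>4](R) ⋈[b=d] U)))) → 2
  γ[g; SUM(c)→a](π[v,g,b,c]((R ⋈[b=g] γ[v; MAX(d)→g]((σ[b>4](R) ⋈[b=d] U))))) → 1

E1 and E2 produce the same multiset:
g | a
6 | 13

yes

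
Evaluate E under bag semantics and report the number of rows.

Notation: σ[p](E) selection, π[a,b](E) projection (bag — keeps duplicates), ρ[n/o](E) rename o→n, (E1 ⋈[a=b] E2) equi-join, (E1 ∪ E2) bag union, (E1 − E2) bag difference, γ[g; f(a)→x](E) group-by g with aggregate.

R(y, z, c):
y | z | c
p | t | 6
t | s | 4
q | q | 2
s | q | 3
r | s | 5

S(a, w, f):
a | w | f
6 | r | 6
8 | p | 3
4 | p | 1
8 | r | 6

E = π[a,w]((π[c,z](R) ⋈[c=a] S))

Per-node cardinality:
  R → 5
  π[c,z](R) → 5
  S → 4
  (π[c,z](R) ⋈[c=a] S) → 2
  π[a,w]((π[c,z](R) ⋈[c=a] S)) → 2

|E| = 2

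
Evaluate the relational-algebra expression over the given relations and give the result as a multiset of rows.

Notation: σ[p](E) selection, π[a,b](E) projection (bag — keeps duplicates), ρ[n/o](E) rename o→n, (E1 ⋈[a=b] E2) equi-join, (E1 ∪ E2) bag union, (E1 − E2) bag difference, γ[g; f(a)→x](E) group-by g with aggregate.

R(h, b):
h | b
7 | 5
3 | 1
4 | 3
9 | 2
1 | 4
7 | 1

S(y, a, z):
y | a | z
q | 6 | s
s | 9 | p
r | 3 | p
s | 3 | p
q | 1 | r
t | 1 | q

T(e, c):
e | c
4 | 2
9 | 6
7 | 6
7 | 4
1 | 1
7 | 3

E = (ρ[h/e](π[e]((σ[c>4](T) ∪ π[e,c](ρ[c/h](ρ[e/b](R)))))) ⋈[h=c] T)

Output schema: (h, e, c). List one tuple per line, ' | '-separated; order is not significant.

Subexpression sizes:
  T → 6
  σ[c>4](T) → 2
  R → 6
  ρ[e/b](R) → 6
  ρ[c/h](ρ[e/b](R)) → 6
  π[e,c](ρ[c/h](ρ[e/b](R))) → 6
  (σ[c>4](T) ∪ π[e,c](ρ[c/h](ρ[e/b](R)))) → 8
  π[e]((σ[c>4](T) ∪ π[e,c](ρ[c/h](ρ[e/b](R))))) → 8
  ρ[h/e](π[e]((σ[c>4](T) ∪ π[e,c](ρ[c/h](ρ[e/b](R)))))) → 8
  T → 6
  (ρ[h/e](π[e]((σ[c>4](T) ∪ π[e,c](ρ[c/h](ρ[e/b](R)))))) ⋈[h=c] T) → 5

== RESULT ==
h | e | c
1 | 1 | 1
1 | 1 | 1
2 | 4 | 2
3 | 7 | 3
4 | 7 | 4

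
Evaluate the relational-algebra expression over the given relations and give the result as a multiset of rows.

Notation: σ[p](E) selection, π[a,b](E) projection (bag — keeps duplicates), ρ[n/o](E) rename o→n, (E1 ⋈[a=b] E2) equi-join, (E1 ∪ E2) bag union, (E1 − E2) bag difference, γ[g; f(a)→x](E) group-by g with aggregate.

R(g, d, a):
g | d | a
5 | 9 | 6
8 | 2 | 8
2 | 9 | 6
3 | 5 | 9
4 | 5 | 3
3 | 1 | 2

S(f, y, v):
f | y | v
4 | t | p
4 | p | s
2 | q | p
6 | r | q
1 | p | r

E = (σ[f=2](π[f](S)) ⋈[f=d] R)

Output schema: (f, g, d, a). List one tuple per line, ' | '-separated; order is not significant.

Per-node cardinality:
  S → 5
  π[f](S) → 5
  σ[f=2](π[f](S)) → 1
  R → 6
  (σ[f=2](π[f](S)) ⋈[f=d] R) → 1

== RESULT ==
f | g | d | a
2 | 8 | 2 | 8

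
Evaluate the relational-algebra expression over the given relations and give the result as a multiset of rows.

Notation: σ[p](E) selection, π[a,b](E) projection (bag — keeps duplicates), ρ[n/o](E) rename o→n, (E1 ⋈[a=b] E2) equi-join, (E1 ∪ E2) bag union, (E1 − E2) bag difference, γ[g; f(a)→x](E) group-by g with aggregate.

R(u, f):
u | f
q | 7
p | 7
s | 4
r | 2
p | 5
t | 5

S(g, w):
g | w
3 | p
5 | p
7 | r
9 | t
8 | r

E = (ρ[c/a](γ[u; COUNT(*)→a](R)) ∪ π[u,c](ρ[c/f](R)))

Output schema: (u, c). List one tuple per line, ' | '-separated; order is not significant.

Subexpression sizes:
  R → 6
  γ[u; COUNT(*)→a](R) → 5
  ρ[c/a](γ[u; COUNT(*)→a](R)) → 5
  R → 6
  ρ[c/f](R) → 6
  π[u,c](ρ[c/f](R)) → 6
  (ρ[c/a](γ[u; COUNT(*)→a](R)) ∪ π[u,c](ρ[c/f](R))) → 11

== RESULT ==
u | c
p | 2
p | 5
p | 7
q | 1
q | 7
r | 1
r | 2
s | 1
s | 4
t | 1
t | 5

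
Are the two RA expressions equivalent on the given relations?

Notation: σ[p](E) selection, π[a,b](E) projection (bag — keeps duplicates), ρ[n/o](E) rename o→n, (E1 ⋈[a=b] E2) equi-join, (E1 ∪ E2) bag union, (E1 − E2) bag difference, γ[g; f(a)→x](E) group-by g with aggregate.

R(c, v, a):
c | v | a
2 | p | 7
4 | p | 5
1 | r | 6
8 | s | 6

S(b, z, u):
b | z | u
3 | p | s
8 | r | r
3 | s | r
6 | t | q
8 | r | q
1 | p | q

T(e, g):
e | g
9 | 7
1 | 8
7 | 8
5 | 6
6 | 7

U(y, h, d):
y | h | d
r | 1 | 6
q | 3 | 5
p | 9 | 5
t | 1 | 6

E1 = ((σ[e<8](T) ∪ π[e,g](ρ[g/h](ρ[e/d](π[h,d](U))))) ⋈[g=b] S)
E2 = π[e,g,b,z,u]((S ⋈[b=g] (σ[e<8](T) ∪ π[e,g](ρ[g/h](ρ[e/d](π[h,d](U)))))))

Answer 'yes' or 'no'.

E1 row counts bottom-up:
  T → 5
  σ[e<8](T) → 4
  U → 4
  π[h,d](U) → 4
  ρ[e/d](π[h,d](U)) → 4
  ρ[g/h](ρ[e/d](π[h,d](U))) → 4
  π[e,g](ρ[g/h](ρ[e/d](π[h,d](U)))) → 4
  (σ[e<8](T) ∪ π[e,g](ρ[g/h](ρ[e/d](π[h,d](U))))) → 8
  S → 6
  ((σ[e<8](T) ∪ π[e,g](ρ[g/h](ρ[e/d](π[h,d](U))))) ⋈[g=b] S) → 9
E2 row counts bottom-up:
  S → 6
  T → 5
  σ[e<8](T) → 4
  U → 4
  π[h,d](U) → 4
  ρ[e/d](π[h,d](U)) → 4
  ρ[g/h](ρ[e/d](π[h,d](U))) → 4
  π[e,g](ρ[g/h](ρ[e/d](π[h,d](U)))) → 4
  (σ[e<8](T) ∪ π[e,g](ρ[g/h](ρ[e/d](π[h,d](U))))) → 8
  (S ⋈[b=g] (σ[e<8](T) ∪ π[e,g](ρ[g/h](ρ[e/d](π[h,d](U)))))) → 9
  π[e,g,b,z,u]((S ⋈[b=g] (σ[e<8](T) ∪ π[e,g](ρ[g/h](ρ[e/d](π[h,d](U))))))) → 9

E1 and E2 produce the same multiset:
e | g | b | z | u
1 | 8 | 8 | r | q
1 | 8 | 8 | r | r
5 | 3 | 3 | p | s
5 | 3 | 3 | s | r
5 | 6 | 6 | t | q
6 | 1 | 1 | p | q
6 | 1 | 1 | p | q
7 | 8 | 8 | r | q
7 | 8 | 8 | r | r

yes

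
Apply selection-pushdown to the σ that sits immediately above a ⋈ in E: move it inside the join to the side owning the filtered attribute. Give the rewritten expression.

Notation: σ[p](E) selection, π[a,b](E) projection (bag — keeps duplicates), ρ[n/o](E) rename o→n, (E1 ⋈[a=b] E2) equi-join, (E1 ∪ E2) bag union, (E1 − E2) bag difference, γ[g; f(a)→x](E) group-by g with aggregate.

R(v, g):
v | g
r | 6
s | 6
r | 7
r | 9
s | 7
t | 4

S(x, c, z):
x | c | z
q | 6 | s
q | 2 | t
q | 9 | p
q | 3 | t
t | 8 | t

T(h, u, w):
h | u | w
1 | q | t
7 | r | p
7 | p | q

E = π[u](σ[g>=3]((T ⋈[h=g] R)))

σ filters on g, owned by the right side.
E' = π[u]((T ⋈[h=g] σ[g>=3](R)))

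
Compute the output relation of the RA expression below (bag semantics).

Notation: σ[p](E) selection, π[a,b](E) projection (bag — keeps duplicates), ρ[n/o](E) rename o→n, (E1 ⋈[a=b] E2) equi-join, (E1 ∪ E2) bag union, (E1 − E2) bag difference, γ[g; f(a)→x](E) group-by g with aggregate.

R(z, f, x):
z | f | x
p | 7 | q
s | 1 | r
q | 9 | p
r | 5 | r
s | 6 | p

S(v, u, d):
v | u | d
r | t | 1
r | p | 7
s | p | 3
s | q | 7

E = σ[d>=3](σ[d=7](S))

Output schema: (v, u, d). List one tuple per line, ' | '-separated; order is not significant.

Per-node cardinality:
  S → 4
  σ[d=7](S) → 2
  σ[d>=3](σ[d=7](S)) → 2

== RESULT ==
v | u | d
r | p | 7
s | q | 7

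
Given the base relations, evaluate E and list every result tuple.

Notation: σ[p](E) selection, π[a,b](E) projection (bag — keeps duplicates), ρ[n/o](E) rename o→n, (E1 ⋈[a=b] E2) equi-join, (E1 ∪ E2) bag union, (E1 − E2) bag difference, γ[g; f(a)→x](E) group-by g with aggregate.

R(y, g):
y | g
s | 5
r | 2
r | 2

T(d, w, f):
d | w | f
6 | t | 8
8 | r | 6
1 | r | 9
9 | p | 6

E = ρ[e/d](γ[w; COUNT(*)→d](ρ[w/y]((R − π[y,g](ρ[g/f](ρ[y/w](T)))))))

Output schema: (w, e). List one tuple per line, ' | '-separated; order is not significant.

Row counts bottom-up:
  R → 3
  T → 4
  ρ[y/w](T) → 4
  ρ[g/f](ρ[y/w](T)) → 4
  π[y,g](ρ[g/f](ρ[y/w](T))) → 4
  (R − π[y,g](ρ[g/f](ρ[y/w](T)))) → 3
  ρ[w/y]((R − π[y,g](ρ[g/f](ρ[y/w](T))))) → 3
  γ[w; COUNT(*)→d](ρ[w/y]((R − π[y,g](ρ[g/f](ρ[y/w](T)))))) → 2
  ρ[e/d](γ[w; COUNT(*)→d](ρ[w/y]((R − π[y,g](ρ[g/f](ρ[y/w](T))))))) → 2

== RESULT ==
w | e
r | 2
s | 1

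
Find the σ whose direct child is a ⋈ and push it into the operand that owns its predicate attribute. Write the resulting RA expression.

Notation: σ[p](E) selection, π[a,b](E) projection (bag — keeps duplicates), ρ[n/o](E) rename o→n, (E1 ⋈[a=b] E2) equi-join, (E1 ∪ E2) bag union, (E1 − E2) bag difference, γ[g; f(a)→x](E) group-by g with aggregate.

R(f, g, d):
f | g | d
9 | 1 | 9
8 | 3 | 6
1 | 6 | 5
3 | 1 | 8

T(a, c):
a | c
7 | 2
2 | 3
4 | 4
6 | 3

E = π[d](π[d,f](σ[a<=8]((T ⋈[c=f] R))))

σ filters on a, owned by the left side.
E' = π[d](π[d,f]((σ[a<=8](T) ⋈[c=f] R)))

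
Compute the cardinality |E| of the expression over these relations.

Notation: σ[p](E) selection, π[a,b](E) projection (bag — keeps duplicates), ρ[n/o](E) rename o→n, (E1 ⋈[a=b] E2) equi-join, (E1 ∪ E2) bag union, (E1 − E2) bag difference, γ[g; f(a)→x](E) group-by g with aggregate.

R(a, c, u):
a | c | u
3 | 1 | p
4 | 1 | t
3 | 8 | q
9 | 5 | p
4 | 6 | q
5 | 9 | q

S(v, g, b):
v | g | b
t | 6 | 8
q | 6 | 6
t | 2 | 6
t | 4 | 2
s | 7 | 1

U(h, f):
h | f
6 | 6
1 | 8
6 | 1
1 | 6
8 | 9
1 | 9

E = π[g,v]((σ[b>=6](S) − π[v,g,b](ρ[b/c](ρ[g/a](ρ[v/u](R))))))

Stepwise |·|:
  S → 5
  σ[b>=6](S) → 3
  R → 6
  ρ[v/u](R) → 6
  ρ[g/a](ρ[v/u](R)) → 6
  ρ[b/c](ρ[g/a](ρ[v/u](R))) → 6
  π[v,g,b](ρ[b/c](ρ[g/a](ρ[v/u](R)))) → 6
  (σ[b>=6](S) − π[v,g,b](ρ[b/c](ρ[g/a](ρ[v/u](R))))) → 3
  π[g,v]((σ[b>=6](S) − π[v,g,b](ρ[b/c](ρ[g/a](ρ[v/u](R)))))) → 3

|E| = 3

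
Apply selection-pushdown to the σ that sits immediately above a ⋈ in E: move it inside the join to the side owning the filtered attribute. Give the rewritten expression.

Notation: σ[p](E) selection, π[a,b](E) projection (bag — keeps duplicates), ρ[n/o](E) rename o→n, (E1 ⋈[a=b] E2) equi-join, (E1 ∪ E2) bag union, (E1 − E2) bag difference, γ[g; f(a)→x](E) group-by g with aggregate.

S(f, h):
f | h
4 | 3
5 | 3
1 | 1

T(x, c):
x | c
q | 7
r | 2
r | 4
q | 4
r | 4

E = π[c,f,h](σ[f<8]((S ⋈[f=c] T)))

σ filters on f, owned by the left side.
E' = π[c,f,h]((σ[f<8](S) ⋈[f=c] T))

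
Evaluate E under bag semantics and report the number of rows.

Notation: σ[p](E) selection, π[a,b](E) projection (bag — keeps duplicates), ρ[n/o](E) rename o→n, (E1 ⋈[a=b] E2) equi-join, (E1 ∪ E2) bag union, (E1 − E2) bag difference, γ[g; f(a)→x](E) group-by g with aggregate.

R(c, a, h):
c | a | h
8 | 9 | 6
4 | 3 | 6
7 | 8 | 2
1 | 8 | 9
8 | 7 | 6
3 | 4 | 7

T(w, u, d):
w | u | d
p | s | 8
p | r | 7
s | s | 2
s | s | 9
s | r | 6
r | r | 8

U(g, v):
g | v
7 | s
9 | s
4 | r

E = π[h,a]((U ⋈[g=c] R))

Row counts bottom-up:
  U → 3
  R → 6
  (U ⋈[g=c] R) → 2
  π[h,a]((U ⋈[g=c] R)) → 2

|E| = 2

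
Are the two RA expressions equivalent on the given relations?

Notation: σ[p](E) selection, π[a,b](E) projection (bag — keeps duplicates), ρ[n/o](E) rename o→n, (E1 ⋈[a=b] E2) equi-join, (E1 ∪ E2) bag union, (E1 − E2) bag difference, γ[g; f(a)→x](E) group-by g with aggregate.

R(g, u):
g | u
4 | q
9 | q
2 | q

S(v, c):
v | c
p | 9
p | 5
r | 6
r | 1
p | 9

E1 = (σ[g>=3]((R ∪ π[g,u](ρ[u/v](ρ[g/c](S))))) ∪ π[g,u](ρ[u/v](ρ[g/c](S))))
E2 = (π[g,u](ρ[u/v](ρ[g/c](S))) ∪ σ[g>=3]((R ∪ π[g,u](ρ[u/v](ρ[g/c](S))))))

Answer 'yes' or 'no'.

E1 stepwise |·|:
  R → 3
  S → 5
  ρ[g/c](S) → 5
  ρ[u/v](ρ[g/c](S)) → 5
  π[g,u](ρ[u/v](ρ[g/c](S))) → 5
  (R ∪ π[g,u](ρ[u/v](ρ[g/c](S)))) → 8
  σ[g>=3]((R ∪ π[g,u](ρ[u/v](ρ[g/c](S))))) → 6
  S → 5
  ρ[g/c](S) → 5
  ρ[u/v](ρ[g/c](S)) → 5
  π[g,u](ρ[u/v](ρ[g/c](S))) → 5
  (σ[g>=3]((R ∪ π[g,u](ρ[u/v](ρ[g/c](S))))) ∪ π[g,u](ρ[u/v](ρ[g/c](S)))) → 11
E2 stepwise |·|:
  S → 5
  ρ[g/c](S) → 5
  ρ[u/v](ρ[g/c](S)) → 5
  π[g,u](ρ[u/v](ρ[g/c](S))) → 5
  R → 3
  S → 5
  ρ[g/c](S) → 5
  ρ[u/v](ρ[g/c](S)) → 5
  π[g,u](ρ[u/v](ρ[g/c](S))) → 5
  (R ∪ π[g,u](ρ[u/v](ρ[g/c](S)))) → 8
  σ[g>=3]((R ∪ π[g,u](ρ[u/v](ρ[g/c](S))))) → 6
  (π[g,u](ρ[u/v](ρ[g/c](S))) ∪ σ[g>=3]((R ∪ π[g,u](ρ[u/v](ρ[g/c](S)))))) → 11

E1 and E2 produce the same multiset:
g | u
1 | r
4 | q
5 | p
5 | p
6 | r
6 | r
9 | p
9 | p
9 | p
9 | p
9 | q

yes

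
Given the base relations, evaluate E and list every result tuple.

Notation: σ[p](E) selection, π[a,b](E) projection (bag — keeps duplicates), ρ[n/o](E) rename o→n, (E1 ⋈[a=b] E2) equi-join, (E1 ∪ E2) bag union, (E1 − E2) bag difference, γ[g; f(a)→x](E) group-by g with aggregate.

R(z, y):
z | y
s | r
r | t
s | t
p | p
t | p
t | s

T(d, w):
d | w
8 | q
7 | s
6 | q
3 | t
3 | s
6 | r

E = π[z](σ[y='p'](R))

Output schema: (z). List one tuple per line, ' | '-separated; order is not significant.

Per-node cardinality:
  R → 6
  σ[y='p'](R) → 2
  π[z](σ[y='p'](R)) → 2

== RESULT ==
z
p
t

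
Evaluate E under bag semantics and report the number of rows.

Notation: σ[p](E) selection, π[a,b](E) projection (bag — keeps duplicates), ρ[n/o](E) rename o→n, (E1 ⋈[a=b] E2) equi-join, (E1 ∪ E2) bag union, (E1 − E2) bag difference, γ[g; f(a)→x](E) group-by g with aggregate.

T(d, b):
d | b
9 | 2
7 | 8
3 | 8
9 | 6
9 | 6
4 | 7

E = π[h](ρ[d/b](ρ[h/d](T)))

Row counts bottom-up:
  T → 6
  ρ[h/d](T) → 6
  ρ[d/b](ρ[h/d](T)) → 6
  π[h](ρ[d/b](ρ[h/d](T))) → 6

|E| = 6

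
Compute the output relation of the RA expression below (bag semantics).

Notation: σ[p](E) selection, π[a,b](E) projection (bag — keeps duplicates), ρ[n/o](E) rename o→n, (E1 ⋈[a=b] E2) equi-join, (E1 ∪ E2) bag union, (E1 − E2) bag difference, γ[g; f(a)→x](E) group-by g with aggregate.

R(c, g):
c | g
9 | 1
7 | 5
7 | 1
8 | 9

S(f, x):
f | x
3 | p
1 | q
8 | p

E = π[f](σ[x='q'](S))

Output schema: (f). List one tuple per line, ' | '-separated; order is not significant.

Row counts bottom-up:
  S → 3
  σ[x='q'](S) → 1
  π[f](σ[x='q'](S)) → 1

== RESULT ==
f
1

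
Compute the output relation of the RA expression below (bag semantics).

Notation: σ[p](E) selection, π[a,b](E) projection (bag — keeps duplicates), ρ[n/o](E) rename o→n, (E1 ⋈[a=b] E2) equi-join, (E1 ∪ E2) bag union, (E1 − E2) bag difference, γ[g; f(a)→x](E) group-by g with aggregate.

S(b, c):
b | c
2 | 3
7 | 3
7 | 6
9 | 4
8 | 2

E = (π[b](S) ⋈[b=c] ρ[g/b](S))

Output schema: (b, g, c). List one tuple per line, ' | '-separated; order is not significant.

Stepwise |·|:
  S → 5
  π[b](S) → 5
  S → 5
  ρ[g/b](S) → 5
  (π[b](S) ⋈[b=c] ρ[g/b](S)) → 1

== RESULT ==
b | g | c
2 | 8 | 2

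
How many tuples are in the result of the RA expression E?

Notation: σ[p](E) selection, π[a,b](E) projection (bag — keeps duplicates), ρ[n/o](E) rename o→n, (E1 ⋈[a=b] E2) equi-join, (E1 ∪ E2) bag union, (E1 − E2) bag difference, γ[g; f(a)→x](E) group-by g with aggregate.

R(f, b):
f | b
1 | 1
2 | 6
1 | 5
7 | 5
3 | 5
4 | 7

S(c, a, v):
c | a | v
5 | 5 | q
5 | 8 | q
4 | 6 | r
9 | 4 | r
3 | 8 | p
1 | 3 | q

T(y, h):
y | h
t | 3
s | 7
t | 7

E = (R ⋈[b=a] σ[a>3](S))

Subexpression sizes:
  R → 6
  S → 6
  σ[a>3](S) → 5
  (R ⋈[b=a] σ[a>3](S)) → 4

|E| = 4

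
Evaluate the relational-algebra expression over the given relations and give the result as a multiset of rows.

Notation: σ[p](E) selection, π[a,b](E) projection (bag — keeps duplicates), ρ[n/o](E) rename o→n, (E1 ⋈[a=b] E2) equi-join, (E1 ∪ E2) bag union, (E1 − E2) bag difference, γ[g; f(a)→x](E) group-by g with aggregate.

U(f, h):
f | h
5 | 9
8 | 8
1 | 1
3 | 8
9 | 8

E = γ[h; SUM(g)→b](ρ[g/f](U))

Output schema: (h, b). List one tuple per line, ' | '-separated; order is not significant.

Row counts bottom-up:
  U → 5
  ρ[g/f](U) → 5
  γ[h; SUM(g)→b](ρ[g/f](U)) → 3

== RESULT ==
h | b
1 | 1
8 | 20
9 | 5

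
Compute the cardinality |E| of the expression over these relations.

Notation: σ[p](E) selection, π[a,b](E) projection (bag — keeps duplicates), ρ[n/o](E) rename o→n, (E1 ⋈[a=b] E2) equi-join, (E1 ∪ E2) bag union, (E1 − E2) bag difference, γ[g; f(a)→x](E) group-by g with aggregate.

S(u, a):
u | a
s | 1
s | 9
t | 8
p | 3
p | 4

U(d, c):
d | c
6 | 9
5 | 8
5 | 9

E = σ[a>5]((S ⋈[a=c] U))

Subexpression sizes:
  S → 5
  U → 3
  (S ⋈[a=c] U) → 3
  σ[a>5]((S ⋈[a=c] U)) → 3

|E| = 3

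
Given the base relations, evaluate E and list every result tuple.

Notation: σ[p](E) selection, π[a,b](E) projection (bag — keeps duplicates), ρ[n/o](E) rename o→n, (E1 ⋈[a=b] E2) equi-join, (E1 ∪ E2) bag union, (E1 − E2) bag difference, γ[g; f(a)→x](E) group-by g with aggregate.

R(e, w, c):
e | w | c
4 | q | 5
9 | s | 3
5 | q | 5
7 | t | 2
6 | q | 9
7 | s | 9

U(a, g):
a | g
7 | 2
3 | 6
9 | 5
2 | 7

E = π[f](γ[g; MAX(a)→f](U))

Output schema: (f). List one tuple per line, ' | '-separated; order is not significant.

Per-node cardinality:
  U → 4
  γ[g; MAX(a)→f](U) → 4
  π[f](γ[g; MAX(a)→f](U)) → 4

== RESULT ==
f
2
3
7
9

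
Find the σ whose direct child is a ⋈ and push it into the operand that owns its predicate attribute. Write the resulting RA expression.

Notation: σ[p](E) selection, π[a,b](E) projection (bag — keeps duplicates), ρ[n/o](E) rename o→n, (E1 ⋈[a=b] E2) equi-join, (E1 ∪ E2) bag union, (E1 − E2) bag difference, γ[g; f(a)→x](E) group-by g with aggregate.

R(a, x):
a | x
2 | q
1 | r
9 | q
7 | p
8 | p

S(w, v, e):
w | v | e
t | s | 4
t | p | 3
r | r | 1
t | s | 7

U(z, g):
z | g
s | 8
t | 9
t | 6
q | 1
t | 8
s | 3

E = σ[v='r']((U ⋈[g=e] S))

σ filters on v, owned by the right side.
E' = (U ⋈[g=e] σ[v='r'](S))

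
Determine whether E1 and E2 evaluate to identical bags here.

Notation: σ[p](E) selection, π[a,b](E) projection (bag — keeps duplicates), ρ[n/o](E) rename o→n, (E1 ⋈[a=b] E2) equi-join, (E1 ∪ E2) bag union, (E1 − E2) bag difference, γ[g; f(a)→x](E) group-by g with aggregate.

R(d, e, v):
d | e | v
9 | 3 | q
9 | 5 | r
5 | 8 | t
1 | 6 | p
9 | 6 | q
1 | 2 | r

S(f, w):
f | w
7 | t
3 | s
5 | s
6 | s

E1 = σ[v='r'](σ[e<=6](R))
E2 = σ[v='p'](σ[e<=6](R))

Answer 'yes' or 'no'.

E1 row counts bottom-up:
  R → 6
  σ[e<=6](R) → 5
  σ[v='r'](σ[e<=6](R)) → 2
E2 row counts bottom-up:
  R → 6
  σ[e<=6](R) → 5
  σ[v='p'](σ[e<=6](R)) → 1

E1 result:
d | e | v
1 | 2 | r
9 | 5 | r
E2 result:
d | e | v
1 | 6 | p
Witness: (9, 5, 'r') appears 1× in E1 but 0× in E2.

no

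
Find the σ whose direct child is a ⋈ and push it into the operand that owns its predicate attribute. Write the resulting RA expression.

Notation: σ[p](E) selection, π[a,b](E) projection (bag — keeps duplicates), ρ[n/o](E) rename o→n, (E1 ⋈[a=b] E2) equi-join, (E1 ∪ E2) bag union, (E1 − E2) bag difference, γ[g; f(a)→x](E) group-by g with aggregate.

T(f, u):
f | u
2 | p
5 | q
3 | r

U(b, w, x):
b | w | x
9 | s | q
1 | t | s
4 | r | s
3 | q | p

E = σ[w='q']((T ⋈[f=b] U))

σ filters on w, owned by the right side.
E' = (T ⋈[f=b] σ[w='q'](U))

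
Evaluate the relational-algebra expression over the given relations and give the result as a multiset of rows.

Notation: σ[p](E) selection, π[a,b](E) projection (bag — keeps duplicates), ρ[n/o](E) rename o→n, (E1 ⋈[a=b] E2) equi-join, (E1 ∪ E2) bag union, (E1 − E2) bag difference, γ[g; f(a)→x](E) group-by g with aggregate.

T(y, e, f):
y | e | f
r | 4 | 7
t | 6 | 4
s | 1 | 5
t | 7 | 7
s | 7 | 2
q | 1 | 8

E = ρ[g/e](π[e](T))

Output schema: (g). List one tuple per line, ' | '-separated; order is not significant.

Stepwise |·|:
  T → 6
  π[e](T) → 6
  ρ[g/e](π[e](T)) → 6

== RESULT ==
g
1
1
4
6
7
7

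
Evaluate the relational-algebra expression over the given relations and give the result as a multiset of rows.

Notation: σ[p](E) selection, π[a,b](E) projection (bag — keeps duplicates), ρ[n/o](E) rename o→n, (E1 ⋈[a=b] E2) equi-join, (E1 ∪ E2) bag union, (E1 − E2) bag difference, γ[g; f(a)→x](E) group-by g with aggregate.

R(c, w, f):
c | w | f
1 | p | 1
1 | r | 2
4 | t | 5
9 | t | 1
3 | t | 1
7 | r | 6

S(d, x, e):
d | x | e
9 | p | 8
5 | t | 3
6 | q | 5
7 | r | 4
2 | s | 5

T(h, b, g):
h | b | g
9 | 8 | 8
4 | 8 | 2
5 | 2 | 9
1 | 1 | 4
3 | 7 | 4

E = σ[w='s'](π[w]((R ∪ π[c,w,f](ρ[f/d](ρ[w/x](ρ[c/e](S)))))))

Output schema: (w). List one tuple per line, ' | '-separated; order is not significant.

Per-node cardinality:
  R → 6
  S → 5
  ρ[c/e](S) → 5
  ρ[w/x](ρ[c/e](S)) → 5
  ρ[f/d](ρ[w/x](ρ[c/e](S))) → 5
  π[c,w,f](ρ[f/d](ρ[w/x](ρ[c/e](S)))) → 5
  (R ∪ π[c,w,f](ρ[f/d](ρ[w/x](ρ[c/e](S))))) → 11
  π[w]((R ∪ π[c,w,f](ρ[f/d](ρ[w/x](ρ[c/e](S)))))) → 11
  σ[w='s'](π[w]((R ∪ π[c,w,f](ρ[f/d](ρ[w/x](ρ[c/e](S))))))) → 1

== RESULT ==
w
s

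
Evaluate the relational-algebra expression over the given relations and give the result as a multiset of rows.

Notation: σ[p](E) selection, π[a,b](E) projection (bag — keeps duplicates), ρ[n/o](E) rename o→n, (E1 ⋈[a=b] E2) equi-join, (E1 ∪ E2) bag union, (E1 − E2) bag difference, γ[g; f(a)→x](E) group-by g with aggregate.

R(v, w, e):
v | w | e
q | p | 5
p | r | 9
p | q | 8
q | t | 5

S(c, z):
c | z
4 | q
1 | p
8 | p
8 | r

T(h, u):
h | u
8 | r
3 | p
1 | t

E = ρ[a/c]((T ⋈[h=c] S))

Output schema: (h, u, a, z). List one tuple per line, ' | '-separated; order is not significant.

Subexpression sizes:
  T → 3
  S → 4
  (T ⋈[h=c] S) → 3
  ρ[a/c]((T ⋈[h=c] S)) → 3

== RESULT ==
h | u | a | z
1 | t | 1 | p
8 | r | 8 | p
8 | r | 8 | r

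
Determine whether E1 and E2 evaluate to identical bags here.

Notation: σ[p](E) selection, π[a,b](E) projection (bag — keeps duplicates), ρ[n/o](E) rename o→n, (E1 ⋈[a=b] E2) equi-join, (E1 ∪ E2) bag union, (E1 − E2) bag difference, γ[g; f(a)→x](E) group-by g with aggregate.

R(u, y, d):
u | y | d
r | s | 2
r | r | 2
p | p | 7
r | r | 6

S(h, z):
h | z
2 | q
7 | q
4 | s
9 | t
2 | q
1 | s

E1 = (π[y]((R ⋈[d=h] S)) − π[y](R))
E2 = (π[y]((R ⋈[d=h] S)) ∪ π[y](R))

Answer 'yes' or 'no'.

E1 stepwise |·|:
  R → 4
  S → 6
  (R ⋈[d=h] S) → 5
  π[y]((R ⋈[d=h] S)) → 5
  R → 4
  π[y](R) → 4
  (π[y]((R ⋈[d=h] S)) − π[y](R)) → 1
E2 stepwise |·|:
  R → 4
  S → 6
  (R ⋈[d=h] S) → 5
  π[y]((R ⋈[d=h] S)) → 5
  R → 4
  π[y](R) → 4
  (π[y]((R ⋈[d=h] S)) ∪ π[y](R)) → 9

E1 result:
y
s
E2 result:
y
p
p
r
r
r
r
s
s
s
Witness: ('p',) appears 0× in E1 but 2× in E2.

no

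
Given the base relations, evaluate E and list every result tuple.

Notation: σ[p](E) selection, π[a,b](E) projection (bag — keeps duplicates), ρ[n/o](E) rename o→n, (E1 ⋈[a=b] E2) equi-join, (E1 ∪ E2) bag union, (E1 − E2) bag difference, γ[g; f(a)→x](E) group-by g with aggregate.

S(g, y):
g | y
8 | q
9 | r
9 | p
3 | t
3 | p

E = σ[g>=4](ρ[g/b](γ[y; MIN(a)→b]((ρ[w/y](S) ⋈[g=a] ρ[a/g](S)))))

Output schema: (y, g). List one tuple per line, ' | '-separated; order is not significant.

Subexpression sizes:
  S → 5
  ρ[w/y](S) → 5
  S → 5
  ρ[a/g](S) → 5
  (ρ[w/y](S) ⋈[g=a] ρ[a/g](S)) → 9
  γ[y; MIN(a)→b]((ρ[w/y](S) ⋈[g=a] ρ[a/g](S))) → 4
  ρ[g/b](γ[y; MIN(a)→b]((ρ[w/y](S) ⋈[g=a] ρ[a/g](S)))) → 4
  σ[g>=4](ρ[g/b](γ[y; MIN(a)→b]((ρ[w/y](S) ⋈[g=a] ρ[a/g](S))))) → 2

== RESULT ==
y | g
q | 8
r | 9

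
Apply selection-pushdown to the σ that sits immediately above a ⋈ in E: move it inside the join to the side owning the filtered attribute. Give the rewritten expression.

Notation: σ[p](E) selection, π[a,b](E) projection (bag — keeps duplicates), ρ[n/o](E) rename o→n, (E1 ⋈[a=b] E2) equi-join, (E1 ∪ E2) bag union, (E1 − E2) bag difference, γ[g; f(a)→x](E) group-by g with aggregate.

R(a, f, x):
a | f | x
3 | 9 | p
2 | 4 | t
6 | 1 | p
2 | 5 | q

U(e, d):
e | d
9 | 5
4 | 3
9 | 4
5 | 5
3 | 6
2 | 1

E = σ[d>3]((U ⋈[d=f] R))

σ filters on d, owned by the left side.
E' = (σ[d>3](U) ⋈[d=f] R)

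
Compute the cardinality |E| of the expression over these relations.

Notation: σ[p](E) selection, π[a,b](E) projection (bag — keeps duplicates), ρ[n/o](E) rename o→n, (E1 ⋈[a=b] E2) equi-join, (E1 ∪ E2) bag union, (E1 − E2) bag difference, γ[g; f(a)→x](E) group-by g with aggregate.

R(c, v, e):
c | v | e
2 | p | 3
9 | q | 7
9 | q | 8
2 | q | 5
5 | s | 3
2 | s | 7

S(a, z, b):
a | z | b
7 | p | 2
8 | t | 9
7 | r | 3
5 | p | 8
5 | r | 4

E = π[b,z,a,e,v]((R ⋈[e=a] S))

Stepwise |·|:
  R → 6
  S → 5
  (R ⋈[e=a] S) → 7
  π[b,z,a,e,v]((R ⋈[e=a] S)) → 7

|E| = 7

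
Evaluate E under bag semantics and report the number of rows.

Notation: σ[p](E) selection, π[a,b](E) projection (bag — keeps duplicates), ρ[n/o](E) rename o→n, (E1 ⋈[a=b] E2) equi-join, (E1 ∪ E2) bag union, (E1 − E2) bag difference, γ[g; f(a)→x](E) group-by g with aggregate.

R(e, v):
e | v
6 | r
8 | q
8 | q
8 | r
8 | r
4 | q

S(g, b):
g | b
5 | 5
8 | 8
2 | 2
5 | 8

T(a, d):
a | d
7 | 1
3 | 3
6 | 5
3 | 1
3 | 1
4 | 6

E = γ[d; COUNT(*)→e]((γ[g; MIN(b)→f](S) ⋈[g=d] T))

Per-node cardinality:
  S → 4
  γ[g; MIN(b)→f](S) → 3
  T → 6
  (γ[g; MIN(b)→f](S) ⋈[g=d] T) → 1
  γ[d; COUNT(*)→e]((γ[g; MIN(b)→f](S) ⋈[g=d] T)) → 1

|E| = 1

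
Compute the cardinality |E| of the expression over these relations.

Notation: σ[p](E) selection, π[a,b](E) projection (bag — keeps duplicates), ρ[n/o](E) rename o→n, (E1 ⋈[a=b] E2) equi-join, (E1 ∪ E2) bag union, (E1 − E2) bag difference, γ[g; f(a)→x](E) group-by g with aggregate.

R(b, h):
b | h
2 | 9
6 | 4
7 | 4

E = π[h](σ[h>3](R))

Subexpression sizes:
  R → 3
  σ[h>3](R) → 3
  π[h](σ[h>3](R)) → 3

|E| = 3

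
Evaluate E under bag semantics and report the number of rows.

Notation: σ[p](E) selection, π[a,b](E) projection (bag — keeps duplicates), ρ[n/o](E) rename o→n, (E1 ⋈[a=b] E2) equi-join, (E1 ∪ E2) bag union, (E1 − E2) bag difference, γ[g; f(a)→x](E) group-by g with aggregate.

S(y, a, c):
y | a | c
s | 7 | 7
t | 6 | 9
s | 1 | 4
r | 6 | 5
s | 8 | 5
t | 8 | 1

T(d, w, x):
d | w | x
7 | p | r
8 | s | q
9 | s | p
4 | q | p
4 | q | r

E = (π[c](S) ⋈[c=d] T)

Subexpression sizes:
  S → 6
  π[c](S) → 6
  T → 5
  (π[c](S) ⋈[c=d] T) → 4

|E| = 4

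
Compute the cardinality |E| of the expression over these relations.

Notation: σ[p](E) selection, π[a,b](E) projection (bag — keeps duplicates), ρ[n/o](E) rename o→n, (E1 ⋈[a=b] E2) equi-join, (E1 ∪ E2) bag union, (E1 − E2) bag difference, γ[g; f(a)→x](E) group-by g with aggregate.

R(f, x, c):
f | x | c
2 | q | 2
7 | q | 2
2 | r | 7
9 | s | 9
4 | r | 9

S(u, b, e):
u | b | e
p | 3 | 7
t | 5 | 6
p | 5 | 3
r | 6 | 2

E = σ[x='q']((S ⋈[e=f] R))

Per-node cardinality:
  S → 4
  R → 5
  (S ⋈[e=f] R) → 3
  σ[x='q']((S ⋈[e=f] R)) → 2

|E| = 2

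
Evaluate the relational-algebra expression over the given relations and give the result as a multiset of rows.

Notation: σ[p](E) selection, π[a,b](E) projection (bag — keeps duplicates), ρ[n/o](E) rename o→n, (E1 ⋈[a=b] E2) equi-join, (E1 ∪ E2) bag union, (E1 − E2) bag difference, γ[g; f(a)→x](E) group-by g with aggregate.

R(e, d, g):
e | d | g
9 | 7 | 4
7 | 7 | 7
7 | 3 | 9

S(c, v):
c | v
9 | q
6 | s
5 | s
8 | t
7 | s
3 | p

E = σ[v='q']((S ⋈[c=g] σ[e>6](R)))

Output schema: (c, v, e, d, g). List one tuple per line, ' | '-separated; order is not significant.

Subexpression sizes:
  S → 6
  R → 3
  σ[e>6](R) → 3
  (S ⋈[c=g] σ[e>6](R)) → 2
  σ[v='q']((S ⋈[c=g] σ[e>6](R))) → 1

== RESULT ==
c | v | e | d | g
9 | q | 7 | 3 | 9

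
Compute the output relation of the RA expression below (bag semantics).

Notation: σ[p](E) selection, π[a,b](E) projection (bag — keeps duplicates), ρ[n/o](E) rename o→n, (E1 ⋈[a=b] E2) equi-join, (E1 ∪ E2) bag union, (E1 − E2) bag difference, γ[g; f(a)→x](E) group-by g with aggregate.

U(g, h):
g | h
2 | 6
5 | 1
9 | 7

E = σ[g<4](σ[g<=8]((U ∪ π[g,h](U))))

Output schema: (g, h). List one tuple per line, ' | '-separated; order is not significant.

Per-node cardinality:
  U → 3
  U → 3
  π[g,h](U) → 3
  (U ∪ π[g,h](U)) → 6
  σ[g<=8]((U ∪ π[g,h](U))) → 4
  σ[g<4](σ[g<=8]((U ∪ π[g,h](U)))) → 2

== RESULT ==
g | h
2 | 6
2 | 6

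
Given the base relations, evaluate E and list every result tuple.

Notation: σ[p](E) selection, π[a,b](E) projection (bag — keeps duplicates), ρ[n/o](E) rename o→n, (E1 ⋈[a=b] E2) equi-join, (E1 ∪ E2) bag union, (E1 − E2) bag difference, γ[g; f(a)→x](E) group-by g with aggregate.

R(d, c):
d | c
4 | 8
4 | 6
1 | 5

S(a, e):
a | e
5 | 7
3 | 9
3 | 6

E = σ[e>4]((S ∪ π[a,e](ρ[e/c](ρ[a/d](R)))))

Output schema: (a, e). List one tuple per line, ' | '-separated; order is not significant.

Stepwise |·|:
  S → 3
  R → 3
  ρ[a/d](R) → 3
  ρ[e/c](ρ[a/d](R)) → 3
  π[a,e](ρ[e/c](ρ[a/d](R))) → 3
  (S ∪ π[a,e](ρ[e/c](ρ[a/d](R)))) → 6
  σ[e>4]((S ∪ π[a,e](ρ[e/c](ρ[a/d](R))))) → 6

== RESULT ==
a | e
1 | 5
3 | 6
3 | 9
4 | 6
4 | 8
5 | 7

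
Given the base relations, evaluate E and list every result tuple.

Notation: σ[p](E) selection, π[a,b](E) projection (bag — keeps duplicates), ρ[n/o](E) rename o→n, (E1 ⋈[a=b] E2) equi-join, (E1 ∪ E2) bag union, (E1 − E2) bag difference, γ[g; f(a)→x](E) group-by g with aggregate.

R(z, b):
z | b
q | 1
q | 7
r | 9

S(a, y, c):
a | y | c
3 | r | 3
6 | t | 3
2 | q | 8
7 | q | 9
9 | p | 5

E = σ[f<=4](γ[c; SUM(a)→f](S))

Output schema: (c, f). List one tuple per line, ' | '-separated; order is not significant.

Row counts bottom-up:
  S → 5
  γ[c; SUM(a)→f](S) → 4
  σ[f<=4](γ[c; SUM(a)→f](S)) → 1

== RESULT ==
c | f
8 | 2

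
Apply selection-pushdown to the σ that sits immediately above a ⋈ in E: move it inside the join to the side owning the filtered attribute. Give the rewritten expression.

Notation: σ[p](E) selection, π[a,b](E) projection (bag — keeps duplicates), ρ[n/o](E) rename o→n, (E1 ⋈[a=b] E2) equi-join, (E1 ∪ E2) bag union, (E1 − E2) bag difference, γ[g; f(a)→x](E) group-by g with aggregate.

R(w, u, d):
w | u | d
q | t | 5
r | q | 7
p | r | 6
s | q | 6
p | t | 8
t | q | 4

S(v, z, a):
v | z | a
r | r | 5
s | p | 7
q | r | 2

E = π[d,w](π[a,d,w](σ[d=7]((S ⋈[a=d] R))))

σ filters on d, owned by the right side.
E' = π[d,w](π[a,d,w]((S ⋈[a=d] σ[d=7](R))))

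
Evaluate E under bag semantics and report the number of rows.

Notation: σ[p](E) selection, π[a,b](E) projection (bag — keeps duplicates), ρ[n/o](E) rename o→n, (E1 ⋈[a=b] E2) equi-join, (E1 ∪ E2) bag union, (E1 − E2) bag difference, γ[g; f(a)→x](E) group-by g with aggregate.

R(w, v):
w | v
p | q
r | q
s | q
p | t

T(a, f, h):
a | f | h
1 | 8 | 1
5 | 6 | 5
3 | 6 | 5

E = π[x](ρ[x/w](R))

Row counts bottom-up:
  R → 4
  ρ[x/w](R) → 4
  π[x](ρ[x/w](R)) → 4

|E| = 4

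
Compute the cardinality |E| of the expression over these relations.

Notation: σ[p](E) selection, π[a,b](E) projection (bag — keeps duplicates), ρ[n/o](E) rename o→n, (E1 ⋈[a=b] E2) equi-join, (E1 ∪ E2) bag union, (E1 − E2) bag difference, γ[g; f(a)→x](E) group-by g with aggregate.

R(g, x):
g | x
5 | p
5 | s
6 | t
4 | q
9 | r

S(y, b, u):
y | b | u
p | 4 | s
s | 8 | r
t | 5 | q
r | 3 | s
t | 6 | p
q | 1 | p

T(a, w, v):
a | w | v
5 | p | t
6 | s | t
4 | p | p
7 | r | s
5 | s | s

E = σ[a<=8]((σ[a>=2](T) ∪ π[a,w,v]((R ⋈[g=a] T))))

Subexpression sizes:
  T → 5
  σ[a>=2](T) → 5
  R → 5
  T → 5
  (R ⋈[g=a] T) → 6
  π[a,w,v]((R ⋈[g=a] T)) → 6
  (σ[a>=2](T) ∪ π[a,w,v]((R ⋈[g=a] T))) → 11
  σ[a<=8]((σ[a>=2](T) ∪ π[a,w,v]((R ⋈[g=a] T)))) → 11

|E| = 11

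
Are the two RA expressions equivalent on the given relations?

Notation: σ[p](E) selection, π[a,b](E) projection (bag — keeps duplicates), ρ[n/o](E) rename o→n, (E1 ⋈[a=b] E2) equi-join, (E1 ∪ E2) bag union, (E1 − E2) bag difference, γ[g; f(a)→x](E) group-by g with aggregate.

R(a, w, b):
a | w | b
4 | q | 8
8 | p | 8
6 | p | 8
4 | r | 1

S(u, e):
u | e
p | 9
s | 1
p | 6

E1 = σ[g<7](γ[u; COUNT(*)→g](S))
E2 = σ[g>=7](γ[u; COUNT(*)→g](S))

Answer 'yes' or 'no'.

E1 row counts bottom-up:
  S → 3
  γ[u; COUNT(*)→g](S) → 2
  σ[g<7](γ[u; COUNT(*)→g](S)) → 2
E2 row counts bottom-up:
  S → 3
  γ[u; COUNT(*)→g](S) → 2
  σ[g>=7](γ[u; COUNT(*)→g](S)) → 0

E1 result:
u | g
p | 2
s | 1
E2 result:
u | g
(0 rows)
Witness: ('s', 1) appears 1× in E1 but 0× in E2.

no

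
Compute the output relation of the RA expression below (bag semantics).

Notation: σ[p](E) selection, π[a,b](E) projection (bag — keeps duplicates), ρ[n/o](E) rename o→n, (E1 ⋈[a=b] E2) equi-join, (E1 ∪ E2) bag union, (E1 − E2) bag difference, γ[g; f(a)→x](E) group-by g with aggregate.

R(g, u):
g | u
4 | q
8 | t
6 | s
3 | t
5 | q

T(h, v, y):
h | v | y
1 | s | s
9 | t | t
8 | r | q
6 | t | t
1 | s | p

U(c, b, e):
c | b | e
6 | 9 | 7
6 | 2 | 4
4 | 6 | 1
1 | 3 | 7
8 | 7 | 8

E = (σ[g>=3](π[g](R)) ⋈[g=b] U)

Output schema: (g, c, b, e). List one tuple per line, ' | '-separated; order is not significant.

Per-node cardinality:
  R → 5
  π[g](R) → 5
  σ[g>=3](π[g](R)) → 5
  U → 5
  (σ[g>=3](π[g](R)) ⋈[g=b] U) → 2

== RESULT ==
g | c | b | e
3 | 1 | 3 | 7
6 | 4 | 6 | 1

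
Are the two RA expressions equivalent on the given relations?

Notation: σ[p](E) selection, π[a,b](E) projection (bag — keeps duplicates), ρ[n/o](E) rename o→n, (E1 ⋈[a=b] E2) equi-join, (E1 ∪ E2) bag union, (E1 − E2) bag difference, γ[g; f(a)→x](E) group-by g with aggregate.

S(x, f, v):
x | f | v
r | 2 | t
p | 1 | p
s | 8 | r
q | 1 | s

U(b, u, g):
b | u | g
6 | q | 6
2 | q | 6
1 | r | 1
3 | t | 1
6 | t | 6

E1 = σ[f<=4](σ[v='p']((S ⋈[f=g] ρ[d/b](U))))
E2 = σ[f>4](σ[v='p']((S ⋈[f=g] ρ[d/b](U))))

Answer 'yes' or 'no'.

E1 per-node cardinality:
  S → 4
  U → 5
  ρ[d/b](U) → 5
  (S ⋈[f=g] ρ[d/b](U)) → 4
  σ[v='p']((S ⋈[f=g] ρ[d/b](U))) → 2
  σ[f<=4](σ[v='p']((S ⋈[f=g] ρ[d/b](U)))) → 2
E2 per-node cardinality:
  S → 4
  U → 5
  ρ[d/b](U) → 5
  (S ⋈[f=g] ρ[d/b](U)) → 4
  σ[v='p']((S ⋈[f=g] ρ[d/b](U))) → 2
  σ[f>4](σ[v='p']((S ⋈[f=g] ρ[d/b](U)))) → 0

E1 result:
x | f | v | d | u | g
p | 1 | p | 1 | r | 1
p | 1 | p | 3 | t | 1
E2 result:
x | f | v | d | u | g
(0 rows)
Witness: ('p', 1, 'p', 3, 't', 1) appears 1× in E1 but 0× in E2.

no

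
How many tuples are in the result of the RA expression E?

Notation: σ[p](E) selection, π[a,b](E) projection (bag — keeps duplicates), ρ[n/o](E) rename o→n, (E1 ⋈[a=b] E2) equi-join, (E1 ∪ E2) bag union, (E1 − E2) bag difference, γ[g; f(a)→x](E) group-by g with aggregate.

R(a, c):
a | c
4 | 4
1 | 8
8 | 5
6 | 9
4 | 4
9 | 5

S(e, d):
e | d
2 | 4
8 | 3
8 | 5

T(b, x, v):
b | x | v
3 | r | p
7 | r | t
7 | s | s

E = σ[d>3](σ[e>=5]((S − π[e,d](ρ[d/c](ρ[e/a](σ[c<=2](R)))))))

Subexpression sizes:
  S → 3
  R → 6
  σ[c<=2](R) → 0
  ρ[e/a](σ[c<=2](R)) → 0
  ρ[d/c](ρ[e/a](σ[c<=2](R))) → 0
  π[e,d](ρ[d/c](ρ[e/a](σ[c<=2](R)))) → 0
  (S − π[e,d](ρ[d/c](ρ[e/a](σ[c<=2](R))))) → 3
  σ[e>=5]((S − π[e,d](ρ[d/c](ρ[e/a](σ[c<=2](R)))))) → 2
  σ[d>3](σ[e>=5]((S − π[e,d](ρ[d/c](ρ[e/a](σ[c<=2](R))))))) → 1

|E| = 1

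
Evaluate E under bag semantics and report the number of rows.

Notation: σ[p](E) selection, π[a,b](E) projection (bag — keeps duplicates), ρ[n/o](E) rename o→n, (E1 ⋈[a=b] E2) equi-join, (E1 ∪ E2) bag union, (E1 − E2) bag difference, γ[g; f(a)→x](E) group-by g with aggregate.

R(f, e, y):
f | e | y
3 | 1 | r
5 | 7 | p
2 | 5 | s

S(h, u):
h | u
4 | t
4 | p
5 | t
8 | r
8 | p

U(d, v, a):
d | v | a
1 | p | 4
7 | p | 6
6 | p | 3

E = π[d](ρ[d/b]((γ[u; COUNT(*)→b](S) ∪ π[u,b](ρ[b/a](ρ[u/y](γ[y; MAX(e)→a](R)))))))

Stepwise |·|:
  S → 5
  γ[u; COUNT(*)→b](S) → 3
  R → 3
  γ[y; MAX(e)→a](R) → 3
  ρ[u/y](γ[y; MAX(e)→a](R)) → 3
  ρ[b/a](ρ[u/y](γ[y; MAX(e)→a](R))) → 3
  π[u,b](ρ[b/a](ρ[u/y](γ[y; MAX(e)→a](R)))) → 3
  (γ[u; COUNT(*)→b](S) ∪ π[u,b](ρ[b/a](ρ[u/y](γ[y; MAX(e)→a](R))))) → 6
  ρ[d/b]((γ[u; COUNT(*)→b](S) ∪ π[u,b](ρ[b/a](ρ[u/y](γ[y; MAX(e)→a](R)))))) → 6
  π[d](ρ[d/b]((γ[u; COUNT(*)→b](S) ∪ π[u,b](ρ[b/a](ρ[u/y](γ[y; MAX(e)→a](R))))))) → 6

|E| = 6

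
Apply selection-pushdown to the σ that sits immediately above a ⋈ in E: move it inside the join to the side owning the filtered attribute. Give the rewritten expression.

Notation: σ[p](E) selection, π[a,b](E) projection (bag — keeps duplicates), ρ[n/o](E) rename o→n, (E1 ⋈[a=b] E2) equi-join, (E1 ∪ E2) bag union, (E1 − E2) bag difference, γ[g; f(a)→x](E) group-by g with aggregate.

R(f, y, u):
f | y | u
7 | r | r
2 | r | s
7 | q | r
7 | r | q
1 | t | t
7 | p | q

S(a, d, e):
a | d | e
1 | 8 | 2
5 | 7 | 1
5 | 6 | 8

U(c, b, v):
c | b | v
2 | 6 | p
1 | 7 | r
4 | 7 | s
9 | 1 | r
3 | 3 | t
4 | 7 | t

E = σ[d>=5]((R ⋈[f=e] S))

σ filters on d, owned by the right side.
E' = (R ⋈[f=e] σ[d>=5](S))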